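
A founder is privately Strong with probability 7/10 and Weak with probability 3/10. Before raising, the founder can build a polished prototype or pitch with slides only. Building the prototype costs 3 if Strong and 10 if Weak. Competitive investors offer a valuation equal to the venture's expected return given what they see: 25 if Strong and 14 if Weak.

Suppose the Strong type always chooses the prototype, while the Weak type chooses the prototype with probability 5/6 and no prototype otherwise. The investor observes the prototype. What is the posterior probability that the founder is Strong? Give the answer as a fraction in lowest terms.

P(the prototype) = (7/10)·1 + (3/10)·(5/6) = 19/20.
By Bayes' rule, P(Strong | the prototype) = (7/10) / (19/20) = 14/19.

14/19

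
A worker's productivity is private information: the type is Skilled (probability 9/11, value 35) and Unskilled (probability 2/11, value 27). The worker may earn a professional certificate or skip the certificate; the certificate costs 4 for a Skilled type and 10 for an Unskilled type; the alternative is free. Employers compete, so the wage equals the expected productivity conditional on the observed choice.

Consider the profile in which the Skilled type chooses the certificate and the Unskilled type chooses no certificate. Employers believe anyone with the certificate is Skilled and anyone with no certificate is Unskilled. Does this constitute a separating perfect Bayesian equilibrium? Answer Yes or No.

Yes

Under these beliefs, the certificate earns wage 35 and no certificate earns wage 27.
Skilled: the certificate nets 35 − 4 = 31; no certificate nets 27. Skilled prefers the certificate.
Unskilled: the certificate nets 35 − 10 = 25; no certificate nets 27. Unskilled prefers no certificate.
Neither type deviates, so the separating profile is an equilibrium.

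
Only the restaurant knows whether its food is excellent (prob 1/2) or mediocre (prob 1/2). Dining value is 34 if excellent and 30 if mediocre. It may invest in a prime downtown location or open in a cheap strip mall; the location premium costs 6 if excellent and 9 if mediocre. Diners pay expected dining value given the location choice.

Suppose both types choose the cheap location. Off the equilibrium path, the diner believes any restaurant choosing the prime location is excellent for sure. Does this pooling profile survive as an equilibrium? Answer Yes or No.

On path, the diner holds the prior and pays 1/2·34 + 1/2·30 = 32. Off path (the prime location), believing excellent, it pays 34.
excellent: the cheap location nets 32; the prime location nets 34 − 6 = 28. excellent stays.
mediocre: the cheap location nets 32; the prime location nets 34 − 9 = 25. mediocre stays.
No type deviates, so pooling is sustained.

Yes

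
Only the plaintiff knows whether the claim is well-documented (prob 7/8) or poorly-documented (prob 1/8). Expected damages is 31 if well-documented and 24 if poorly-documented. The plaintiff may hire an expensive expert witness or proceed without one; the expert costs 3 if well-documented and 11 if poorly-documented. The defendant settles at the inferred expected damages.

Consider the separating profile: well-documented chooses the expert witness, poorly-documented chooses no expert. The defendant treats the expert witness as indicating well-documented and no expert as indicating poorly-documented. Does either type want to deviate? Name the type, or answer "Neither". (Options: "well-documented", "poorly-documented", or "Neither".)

The expert witness pays 31; no expert pays 24.
well-documented: assigned the expert witness, nets 31 − 3 = 28; deviating to no expert nets 24.
poorly-documented: assigned no expert, nets 24; deviating to the expert witness nets 31 − 11 = 20.
Both types strictly prefer their assigned action; no profitable deviation.

Neither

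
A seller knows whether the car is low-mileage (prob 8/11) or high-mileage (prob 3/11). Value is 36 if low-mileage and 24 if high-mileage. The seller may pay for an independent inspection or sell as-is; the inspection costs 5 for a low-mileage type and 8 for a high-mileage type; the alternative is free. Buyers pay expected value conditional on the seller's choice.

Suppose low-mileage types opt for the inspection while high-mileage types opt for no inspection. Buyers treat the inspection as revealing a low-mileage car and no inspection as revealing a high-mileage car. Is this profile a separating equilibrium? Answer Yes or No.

No

Under these beliefs, the inspection earns price 36 and no inspection earns price 24.
low-mileage: the inspection nets 36 − 5 = 31; no inspection nets 24. low-mileage prefers the inspection.
high-mileage: the inspection nets 36 − 8 = 28; no inspection nets 24. high-mileage would deviate to the inspection.
high-mileage has a profitable deviation, so the profile is not an equilibrium.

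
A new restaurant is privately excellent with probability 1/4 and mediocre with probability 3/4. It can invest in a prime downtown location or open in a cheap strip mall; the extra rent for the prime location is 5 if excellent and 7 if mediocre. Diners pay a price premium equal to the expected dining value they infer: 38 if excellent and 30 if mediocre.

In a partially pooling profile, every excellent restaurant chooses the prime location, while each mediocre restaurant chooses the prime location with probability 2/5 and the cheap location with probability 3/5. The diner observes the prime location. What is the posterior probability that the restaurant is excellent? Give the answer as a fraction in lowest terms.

P(the prime location) = (1/4)·1 + (3/4)·(2/5) = 11/20.
By Bayes' rule, P(excellent | the prime location) = (1/4) / (11/20) = 5/11.

5/11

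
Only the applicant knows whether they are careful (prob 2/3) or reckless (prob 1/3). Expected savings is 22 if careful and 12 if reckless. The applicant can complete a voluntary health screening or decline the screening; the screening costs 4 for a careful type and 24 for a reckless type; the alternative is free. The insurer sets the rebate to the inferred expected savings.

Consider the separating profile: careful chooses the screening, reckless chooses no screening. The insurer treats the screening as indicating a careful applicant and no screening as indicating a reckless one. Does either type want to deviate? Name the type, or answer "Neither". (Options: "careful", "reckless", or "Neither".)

Neither

The screening pays 22; no screening pays 12.
careful: assigned the screening, nets 22 − 4 = 18; deviating to no screening nets 12.
reckless: assigned no screening, nets 12; deviating to the screening nets 22 − 24 = -2.
Both types strictly prefer their assigned action; no profitable deviation.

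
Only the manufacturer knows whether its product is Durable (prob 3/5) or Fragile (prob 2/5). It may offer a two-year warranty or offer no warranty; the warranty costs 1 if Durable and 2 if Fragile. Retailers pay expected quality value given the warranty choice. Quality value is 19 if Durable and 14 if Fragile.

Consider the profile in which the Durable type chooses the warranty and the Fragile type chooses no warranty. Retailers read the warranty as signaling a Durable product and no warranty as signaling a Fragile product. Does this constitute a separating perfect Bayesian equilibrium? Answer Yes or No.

No

Under these beliefs, the warranty earns price 19 and no warranty earns price 14.
Durable: the warranty nets 19 − 1 = 18; no warranty nets 14. Durable prefers the warranty.
Fragile: the warranty nets 19 − 2 = 17; no warranty nets 14. Fragile would deviate to the warranty.
Fragile has a profitable deviation, so the profile is not an equilibrium.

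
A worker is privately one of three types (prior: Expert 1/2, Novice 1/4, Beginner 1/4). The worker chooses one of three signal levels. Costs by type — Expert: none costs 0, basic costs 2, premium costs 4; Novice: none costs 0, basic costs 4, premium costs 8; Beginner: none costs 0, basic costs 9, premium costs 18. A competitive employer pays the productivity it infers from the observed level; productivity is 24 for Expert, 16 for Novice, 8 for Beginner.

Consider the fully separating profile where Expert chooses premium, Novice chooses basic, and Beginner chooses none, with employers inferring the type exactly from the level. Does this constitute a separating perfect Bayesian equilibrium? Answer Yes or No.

No

Separating wages: premium → 24, basic → 16, none → 8.
Expert (assigned premium): none: 8 − 0 = 8; basic: 16 − 2 = 14; premium: 24 − 4 = 20. Expert stays.
Novice (assigned basic): none: 8 − 0 = 8; basic: 16 − 4 = 12; premium: 24 − 8 = 16. Novice prefers premium.
Beginner (assigned none): none: 8 − 0 = 8; basic: 16 − 9 = 7; premium: 24 − 18 = 6. Beginner stays.
At least one type deviates; the separating profile fails.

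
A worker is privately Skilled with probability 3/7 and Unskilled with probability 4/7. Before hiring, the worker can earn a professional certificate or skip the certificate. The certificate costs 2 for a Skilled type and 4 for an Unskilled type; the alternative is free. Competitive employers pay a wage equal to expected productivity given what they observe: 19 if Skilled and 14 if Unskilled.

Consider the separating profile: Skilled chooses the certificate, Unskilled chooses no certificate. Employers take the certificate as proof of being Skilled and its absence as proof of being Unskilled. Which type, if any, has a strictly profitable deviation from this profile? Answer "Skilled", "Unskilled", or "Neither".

Unskilled

The certificate pays 19; no certificate pays 14.
Skilled: assigned the certificate, nets 19 − 2 = 17; deviating to no certificate nets 14.
Unskilled: assigned no certificate, nets 14; deviating to the certificate nets 19 − 4 = 15.
The Unskilled type gains 1 by deviating.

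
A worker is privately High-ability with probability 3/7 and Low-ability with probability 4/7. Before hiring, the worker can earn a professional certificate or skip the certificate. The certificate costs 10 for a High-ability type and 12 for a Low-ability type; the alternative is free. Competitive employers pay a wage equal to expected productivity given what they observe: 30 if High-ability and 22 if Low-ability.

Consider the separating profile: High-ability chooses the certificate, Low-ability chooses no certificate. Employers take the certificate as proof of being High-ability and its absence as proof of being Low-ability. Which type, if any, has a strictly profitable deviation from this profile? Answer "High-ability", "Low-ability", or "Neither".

High-ability

The certificate pays 30; no certificate pays 22.
High-ability: assigned the certificate, nets 30 − 10 = 20; deviating to no certificate nets 22.
Low-ability: assigned no certificate, nets 22; deviating to the certificate nets 30 − 12 = 18.
The High-ability type gains 2 by deviating.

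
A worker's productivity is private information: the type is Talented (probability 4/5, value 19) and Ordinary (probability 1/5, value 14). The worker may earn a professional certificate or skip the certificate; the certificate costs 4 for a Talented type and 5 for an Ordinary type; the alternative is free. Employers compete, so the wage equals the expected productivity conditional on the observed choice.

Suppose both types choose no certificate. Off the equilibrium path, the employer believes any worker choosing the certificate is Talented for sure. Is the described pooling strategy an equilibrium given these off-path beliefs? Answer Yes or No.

On path, the employer holds the prior and pays 4/5·19 + 1/5·14 = 18. Off path (the certificate), believing Talented, it pays 19.
Talented: no certificate nets 18; the certificate nets 19 − 4 = 15. Talented stays.
Ordinary: no certificate nets 18; the certificate nets 19 − 5 = 14. Ordinary stays.
No type deviates, so pooling is sustained.

Yes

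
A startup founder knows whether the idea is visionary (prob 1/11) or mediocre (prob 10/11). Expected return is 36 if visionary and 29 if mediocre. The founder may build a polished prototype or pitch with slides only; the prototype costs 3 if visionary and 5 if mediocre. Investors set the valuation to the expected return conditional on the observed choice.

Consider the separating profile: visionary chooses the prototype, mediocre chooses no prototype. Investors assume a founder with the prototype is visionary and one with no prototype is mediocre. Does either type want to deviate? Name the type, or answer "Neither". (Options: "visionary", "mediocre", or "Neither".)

mediocre

The prototype pays 36; no prototype pays 29.
visionary: assigned the prototype, nets 36 − 3 = 33; deviating to no prototype nets 29.
mediocre: assigned no prototype, nets 29; deviating to the prototype nets 36 − 5 = 31.
The mediocre type gains 2 by deviating.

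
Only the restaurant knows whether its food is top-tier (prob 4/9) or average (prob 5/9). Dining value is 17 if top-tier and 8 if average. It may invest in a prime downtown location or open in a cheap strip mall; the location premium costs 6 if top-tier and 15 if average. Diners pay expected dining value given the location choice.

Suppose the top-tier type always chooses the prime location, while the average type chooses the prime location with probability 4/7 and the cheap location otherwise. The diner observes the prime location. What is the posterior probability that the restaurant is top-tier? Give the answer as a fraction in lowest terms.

P(the prime location) = (4/9)·1 + (5/9)·(4/7) = 16/21.
By Bayes' rule, P(top-tier | the prime location) = (4/9) / (16/21) = 7/12.

7/12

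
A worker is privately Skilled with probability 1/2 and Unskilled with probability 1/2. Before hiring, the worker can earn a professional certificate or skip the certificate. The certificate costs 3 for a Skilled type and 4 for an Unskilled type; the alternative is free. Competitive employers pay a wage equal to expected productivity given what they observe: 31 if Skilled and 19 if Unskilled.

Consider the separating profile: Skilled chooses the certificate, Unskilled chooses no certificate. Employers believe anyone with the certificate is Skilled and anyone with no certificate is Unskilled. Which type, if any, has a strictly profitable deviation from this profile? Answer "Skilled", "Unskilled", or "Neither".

The certificate pays 31; no certificate pays 19.
Skilled: assigned the certificate, nets 31 − 3 = 28; deviating to no certificate nets 19.
Unskilled: assigned no certificate, nets 19; deviating to the certificate nets 31 − 4 = 27.
The Unskilled type gains 8 by deviating.

Unskilled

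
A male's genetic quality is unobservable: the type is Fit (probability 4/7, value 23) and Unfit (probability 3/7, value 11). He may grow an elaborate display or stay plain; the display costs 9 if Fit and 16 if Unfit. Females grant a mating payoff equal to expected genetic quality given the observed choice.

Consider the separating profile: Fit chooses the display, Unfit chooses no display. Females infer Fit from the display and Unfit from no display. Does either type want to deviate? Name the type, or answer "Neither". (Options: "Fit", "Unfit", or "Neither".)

Neither

The display pays 23; no display pays 11.
Fit: assigned the display, nets 23 − 9 = 14; deviating to no display nets 11.
Unfit: assigned no display, nets 11; deviating to the display nets 23 − 16 = 7.
Both types strictly prefer their assigned action; no profitable deviation.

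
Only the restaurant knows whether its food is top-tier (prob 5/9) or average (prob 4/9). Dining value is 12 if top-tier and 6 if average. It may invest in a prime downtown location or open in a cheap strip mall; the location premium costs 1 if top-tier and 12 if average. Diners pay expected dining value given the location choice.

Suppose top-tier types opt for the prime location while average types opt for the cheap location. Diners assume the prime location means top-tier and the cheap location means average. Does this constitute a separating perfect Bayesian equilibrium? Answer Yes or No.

Yes

Under these beliefs, the prime location earns price premium 12 and the cheap location earns price premium 6.
top-tier: the prime location nets 12 − 1 = 11; the cheap location nets 6. top-tier prefers the prime location.
average: the prime location nets 12 − 12 = 0; the cheap location nets 6. average prefers the cheap location.
Neither type deviates, so the separating profile is an equilibrium.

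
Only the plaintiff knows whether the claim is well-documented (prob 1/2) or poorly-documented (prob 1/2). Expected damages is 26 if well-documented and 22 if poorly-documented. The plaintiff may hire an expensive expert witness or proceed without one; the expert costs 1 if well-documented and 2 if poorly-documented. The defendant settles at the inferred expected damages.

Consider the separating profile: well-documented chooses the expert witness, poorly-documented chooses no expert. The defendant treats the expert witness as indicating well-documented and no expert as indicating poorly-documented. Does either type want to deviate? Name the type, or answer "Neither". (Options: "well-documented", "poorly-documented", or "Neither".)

The expert witness pays 26; no expert pays 22.
well-documented: assigned the expert witness, nets 26 − 1 = 25; deviating to no expert nets 22.
poorly-documented: assigned no expert, nets 22; deviating to the expert witness nets 26 − 2 = 24.
The poorly-documented type gains 2 by deviating.

poorly-documented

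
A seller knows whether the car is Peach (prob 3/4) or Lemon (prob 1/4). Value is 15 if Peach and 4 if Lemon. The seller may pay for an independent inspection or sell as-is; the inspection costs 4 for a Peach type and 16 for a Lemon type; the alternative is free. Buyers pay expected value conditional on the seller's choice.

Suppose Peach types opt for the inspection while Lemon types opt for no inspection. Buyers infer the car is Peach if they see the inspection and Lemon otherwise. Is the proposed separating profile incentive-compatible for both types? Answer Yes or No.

Under these beliefs, the inspection earns price 15 and no inspection earns price 4.
Peach: the inspection nets 15 − 4 = 11; no inspection nets 4. Peach prefers the inspection.
Lemon: the inspection nets 15 − 16 = -1; no inspection nets 4. Lemon prefers no inspection.
Neither type deviates, so the separating profile is an equilibrium.

Yes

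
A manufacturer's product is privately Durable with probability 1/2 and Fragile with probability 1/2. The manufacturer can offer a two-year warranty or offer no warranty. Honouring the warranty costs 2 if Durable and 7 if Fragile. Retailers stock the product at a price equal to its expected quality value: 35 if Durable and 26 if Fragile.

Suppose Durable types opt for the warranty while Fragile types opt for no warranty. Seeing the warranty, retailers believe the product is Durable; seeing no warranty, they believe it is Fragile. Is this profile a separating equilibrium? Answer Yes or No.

No

Under these beliefs, the warranty earns price 35 and no warranty earns price 26.
Durable: the warranty nets 35 − 2 = 33; no warranty nets 26. Durable prefers the warranty.
Fragile: the warranty nets 35 − 7 = 28; no warranty nets 26. Fragile would deviate to the warranty.
Fragile has a profitable deviation, so the profile is not an equilibrium.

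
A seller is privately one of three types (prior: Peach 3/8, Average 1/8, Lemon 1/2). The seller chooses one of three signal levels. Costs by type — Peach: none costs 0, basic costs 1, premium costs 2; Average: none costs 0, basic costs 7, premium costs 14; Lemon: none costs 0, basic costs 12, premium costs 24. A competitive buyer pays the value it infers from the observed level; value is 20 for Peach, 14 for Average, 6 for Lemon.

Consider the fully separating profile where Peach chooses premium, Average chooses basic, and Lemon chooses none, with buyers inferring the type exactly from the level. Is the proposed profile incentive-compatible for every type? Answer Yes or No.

Yes

Separating prices: premium → 20, basic → 14, none → 6.
Peach (assigned premium): none: 6 − 0 = 6; basic: 14 − 1 = 13; premium: 20 − 2 = 18. Peach stays.
Average (assigned basic): none: 6 − 0 = 6; basic: 14 − 7 = 7; premium: 20 − 14 = 6. Average stays.
Lemon (assigned none): none: 6 − 0 = 6; basic: 14 − 12 = 2; premium: 20 − 24 = -4. Lemon stays.
Every type prefers its assigned level; separation holds.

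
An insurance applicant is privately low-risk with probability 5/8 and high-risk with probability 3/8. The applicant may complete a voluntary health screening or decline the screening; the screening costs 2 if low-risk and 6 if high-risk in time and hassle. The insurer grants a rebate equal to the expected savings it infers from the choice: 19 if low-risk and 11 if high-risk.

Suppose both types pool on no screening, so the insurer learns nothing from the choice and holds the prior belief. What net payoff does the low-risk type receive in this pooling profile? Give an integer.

Pooled rebate = 5/8·19 + 3/8·11 = 16.
low-risk pays no cost for no screening, so net payoff = 16.

16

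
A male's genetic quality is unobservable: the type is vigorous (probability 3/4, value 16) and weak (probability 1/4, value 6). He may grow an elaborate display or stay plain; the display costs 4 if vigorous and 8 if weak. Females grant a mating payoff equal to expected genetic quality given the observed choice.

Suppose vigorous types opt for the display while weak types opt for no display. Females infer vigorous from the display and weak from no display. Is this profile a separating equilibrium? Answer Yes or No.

Under these beliefs, the display earns mating payoff 16 and no display earns mating payoff 6.
vigorous: the display nets 16 − 4 = 12; no display nets 6. vigorous prefers the display.
weak: the display nets 16 − 8 = 8; no display nets 6. weak would deviate to the display.
weak has a profitable deviation, so the profile is not an equilibrium.

No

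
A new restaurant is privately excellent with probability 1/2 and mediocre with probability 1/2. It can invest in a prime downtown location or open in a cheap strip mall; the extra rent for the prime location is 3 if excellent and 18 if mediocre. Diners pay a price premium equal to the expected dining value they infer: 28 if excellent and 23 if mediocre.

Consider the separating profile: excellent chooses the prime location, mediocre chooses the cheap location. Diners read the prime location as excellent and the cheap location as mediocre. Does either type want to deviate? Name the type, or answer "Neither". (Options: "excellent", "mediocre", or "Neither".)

Neither

The prime location pays 28; the cheap location pays 23.
excellent: assigned the prime location, nets 28 − 3 = 25; deviating to the cheap location nets 23.
mediocre: assigned the cheap location, nets 23; deviating to the prime location nets 28 − 18 = 10.
Both types strictly prefer their assigned action; no profitable deviation.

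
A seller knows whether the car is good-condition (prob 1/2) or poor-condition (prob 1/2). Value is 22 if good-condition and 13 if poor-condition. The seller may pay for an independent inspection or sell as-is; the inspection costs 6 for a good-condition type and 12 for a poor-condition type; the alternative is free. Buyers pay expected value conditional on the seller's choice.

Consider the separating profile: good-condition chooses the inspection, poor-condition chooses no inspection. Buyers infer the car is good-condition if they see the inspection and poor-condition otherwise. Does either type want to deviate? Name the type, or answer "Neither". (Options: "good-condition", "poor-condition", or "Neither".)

The inspection pays 22; no inspection pays 13.
good-condition: assigned the inspection, nets 22 − 6 = 16; deviating to no inspection nets 13.
poor-condition: assigned no inspection, nets 13; deviating to the inspection nets 22 − 12 = 10.
Both types strictly prefer their assigned action; no profitable deviation.

Neither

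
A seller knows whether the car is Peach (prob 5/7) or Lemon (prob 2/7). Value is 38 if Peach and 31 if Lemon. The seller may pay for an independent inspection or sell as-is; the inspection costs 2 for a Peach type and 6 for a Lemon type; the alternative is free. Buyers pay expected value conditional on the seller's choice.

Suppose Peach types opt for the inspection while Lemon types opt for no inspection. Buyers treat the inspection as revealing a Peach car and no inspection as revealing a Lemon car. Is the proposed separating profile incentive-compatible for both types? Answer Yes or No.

No

Under these beliefs, the inspection earns price 38 and no inspection earns price 31.
Peach: the inspection nets 38 − 2 = 36; no inspection nets 31. Peach prefers the inspection.
Lemon: the inspection nets 38 − 6 = 32; no inspection nets 31. Lemon would deviate to the inspection.
Lemon has a profitable deviation, so the profile is not an equilibrium.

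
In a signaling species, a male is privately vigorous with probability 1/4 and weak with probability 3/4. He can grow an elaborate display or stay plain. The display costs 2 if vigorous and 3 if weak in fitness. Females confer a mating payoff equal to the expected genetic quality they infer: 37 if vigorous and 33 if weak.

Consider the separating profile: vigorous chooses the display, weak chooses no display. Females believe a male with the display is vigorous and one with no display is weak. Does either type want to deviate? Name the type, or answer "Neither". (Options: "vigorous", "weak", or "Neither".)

The display pays 37; no display pays 33.
vigorous: assigned the display, nets 37 − 2 = 35; deviating to no display nets 33.
weak: assigned no display, nets 33; deviating to the display nets 37 − 3 = 34.
The weak type gains 1 by deviating.

weak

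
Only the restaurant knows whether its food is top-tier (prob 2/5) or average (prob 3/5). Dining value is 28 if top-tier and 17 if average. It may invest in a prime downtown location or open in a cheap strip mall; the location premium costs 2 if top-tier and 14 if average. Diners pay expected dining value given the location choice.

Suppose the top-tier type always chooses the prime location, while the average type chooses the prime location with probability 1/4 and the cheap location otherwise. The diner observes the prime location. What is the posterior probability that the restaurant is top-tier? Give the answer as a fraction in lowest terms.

8/11

P(the prime location) = (2/5)·1 + (3/5)·(1/4) = 11/20.
By Bayes' rule, P(top-tier | the prime location) = (2/5) / (11/20) = 8/11.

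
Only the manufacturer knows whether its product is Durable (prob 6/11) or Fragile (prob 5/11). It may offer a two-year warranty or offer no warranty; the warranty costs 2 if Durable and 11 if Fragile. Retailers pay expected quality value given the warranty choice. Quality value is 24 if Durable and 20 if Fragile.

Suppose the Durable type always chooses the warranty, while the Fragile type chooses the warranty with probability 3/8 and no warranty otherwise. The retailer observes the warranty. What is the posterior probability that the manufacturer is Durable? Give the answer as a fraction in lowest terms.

P(the warranty) = (6/11)·1 + (5/11)·(3/8) = 63/88.
By Bayes' rule, P(Durable | the warranty) = (6/11) / (63/88) = 16/21.

16/21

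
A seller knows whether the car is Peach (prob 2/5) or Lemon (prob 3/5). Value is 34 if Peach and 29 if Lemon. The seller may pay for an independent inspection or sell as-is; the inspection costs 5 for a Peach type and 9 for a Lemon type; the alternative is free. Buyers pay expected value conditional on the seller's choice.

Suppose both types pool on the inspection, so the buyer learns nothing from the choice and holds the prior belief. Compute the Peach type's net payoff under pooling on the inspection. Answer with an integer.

26

Pooled price = 2/5·34 + 3/5·29 = 31.
Peach pays cost 5 for the inspection, so net payoff = 31 − 5 = 26.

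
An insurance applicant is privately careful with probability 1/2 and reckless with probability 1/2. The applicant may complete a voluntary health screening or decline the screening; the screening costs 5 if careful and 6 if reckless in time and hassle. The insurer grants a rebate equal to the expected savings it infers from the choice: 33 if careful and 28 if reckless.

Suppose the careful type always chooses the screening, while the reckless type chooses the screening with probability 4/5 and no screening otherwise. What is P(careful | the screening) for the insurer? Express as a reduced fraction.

5/9

P(the screening) = (1/2)·1 + (1/2)·(4/5) = 9/10.
By Bayes' rule, P(careful | the screening) = (1/2) / (9/10) = 5/9.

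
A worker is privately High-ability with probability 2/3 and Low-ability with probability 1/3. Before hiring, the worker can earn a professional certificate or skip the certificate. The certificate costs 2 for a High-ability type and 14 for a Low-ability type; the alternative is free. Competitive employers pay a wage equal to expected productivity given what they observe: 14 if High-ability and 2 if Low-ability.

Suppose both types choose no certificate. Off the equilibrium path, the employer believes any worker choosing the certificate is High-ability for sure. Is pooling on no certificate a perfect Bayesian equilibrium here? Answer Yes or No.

No

On path, the employer holds the prior and pays 2/3·14 + 1/3·2 = 10. Off path (the certificate), believing High-ability, it pays 14.
High-ability: no certificate nets 10; the certificate nets 14 − 2 = 12. High-ability would deviate.
Low-ability: no certificate nets 10; the certificate nets 14 − 14 = 0. Low-ability stays.
A type deviates, so pooling fails.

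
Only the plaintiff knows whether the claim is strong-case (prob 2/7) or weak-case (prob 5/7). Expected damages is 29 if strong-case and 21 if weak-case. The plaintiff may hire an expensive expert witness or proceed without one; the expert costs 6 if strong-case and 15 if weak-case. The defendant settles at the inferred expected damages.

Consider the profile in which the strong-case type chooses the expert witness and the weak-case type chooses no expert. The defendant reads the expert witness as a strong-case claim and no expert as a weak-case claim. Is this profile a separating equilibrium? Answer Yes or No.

Under these beliefs, the expert witness earns settlement 29 and no expert earns settlement 21.
strong-case: the expert witness nets 29 − 6 = 23; no expert nets 21. strong-case prefers the expert witness.
weak-case: the expert witness nets 29 − 15 = 14; no expert nets 21. weak-case prefers no expert.
Neither type deviates, so the separating profile is an equilibrium.

Yes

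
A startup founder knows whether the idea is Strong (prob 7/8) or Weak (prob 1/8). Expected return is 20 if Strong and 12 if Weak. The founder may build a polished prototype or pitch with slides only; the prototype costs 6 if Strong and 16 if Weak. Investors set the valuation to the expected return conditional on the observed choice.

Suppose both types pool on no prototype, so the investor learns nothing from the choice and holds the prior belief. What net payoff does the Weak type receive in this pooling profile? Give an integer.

19

Pooled valuation = 7/8·20 + 1/8·12 = 19.
Weak pays no cost for no prototype, so net payoff = 19.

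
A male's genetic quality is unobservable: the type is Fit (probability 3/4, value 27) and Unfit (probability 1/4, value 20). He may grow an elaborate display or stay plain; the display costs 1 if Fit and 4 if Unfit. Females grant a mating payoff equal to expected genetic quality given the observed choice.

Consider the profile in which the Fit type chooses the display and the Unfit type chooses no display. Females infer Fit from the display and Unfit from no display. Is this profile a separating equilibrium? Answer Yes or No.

No

Under these beliefs, the display earns mating payoff 27 and no display earns mating payoff 20.
Fit: the display nets 27 − 1 = 26; no display nets 20. Fit prefers the display.
Unfit: the display nets 27 − 4 = 23; no display nets 20. Unfit would deviate to the display.
Unfit has a profitable deviation, so the profile is not an equilibrium.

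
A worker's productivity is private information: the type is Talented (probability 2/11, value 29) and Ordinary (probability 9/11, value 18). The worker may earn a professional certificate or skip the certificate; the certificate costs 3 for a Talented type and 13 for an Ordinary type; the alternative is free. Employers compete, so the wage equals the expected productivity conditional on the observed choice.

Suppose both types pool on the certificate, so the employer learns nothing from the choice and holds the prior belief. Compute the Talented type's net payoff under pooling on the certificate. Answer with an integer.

17

Pooled wage = 2/11·29 + 9/11·18 = 20.
Talented pays cost 3 for the certificate, so net payoff = 20 − 3 = 17.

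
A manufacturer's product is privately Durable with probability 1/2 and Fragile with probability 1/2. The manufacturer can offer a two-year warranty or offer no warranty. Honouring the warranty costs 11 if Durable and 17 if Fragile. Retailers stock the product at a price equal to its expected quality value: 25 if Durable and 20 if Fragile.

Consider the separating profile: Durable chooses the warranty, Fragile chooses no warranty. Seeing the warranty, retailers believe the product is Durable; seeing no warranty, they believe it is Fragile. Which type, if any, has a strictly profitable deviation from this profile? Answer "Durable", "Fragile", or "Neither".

The warranty pays 25; no warranty pays 20.
Durable: assigned the warranty, nets 25 − 11 = 14; deviating to no warranty nets 20.
Fragile: assigned no warranty, nets 20; deviating to the warranty nets 25 − 17 = 8.
The Durable type gains 6 by deviating.

Durable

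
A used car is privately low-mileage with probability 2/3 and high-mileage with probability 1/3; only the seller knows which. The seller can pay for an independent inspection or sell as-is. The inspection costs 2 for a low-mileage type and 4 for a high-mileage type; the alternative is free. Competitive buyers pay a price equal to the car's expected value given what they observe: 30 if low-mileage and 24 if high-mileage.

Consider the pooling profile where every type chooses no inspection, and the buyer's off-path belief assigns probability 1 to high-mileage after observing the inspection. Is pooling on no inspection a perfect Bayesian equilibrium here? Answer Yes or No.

On path, the buyer holds the prior and pays 2/3·30 + 1/3·24 = 28. Off path (the inspection), believing high-mileage, it pays 24.
low-mileage: no inspection nets 28; the inspection nets 24 − 2 = 22. low-mileage stays.
high-mileage: no inspection nets 28; the inspection nets 24 − 4 = 20. high-mileage stays.
No type deviates, so pooling is sustained.

Yes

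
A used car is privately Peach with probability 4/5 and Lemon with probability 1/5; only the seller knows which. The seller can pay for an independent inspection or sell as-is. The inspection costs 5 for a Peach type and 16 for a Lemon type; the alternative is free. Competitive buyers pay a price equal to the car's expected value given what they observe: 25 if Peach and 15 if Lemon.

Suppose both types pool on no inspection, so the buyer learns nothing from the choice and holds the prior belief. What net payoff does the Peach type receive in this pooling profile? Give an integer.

23

Pooled price = 4/5·25 + 1/5·15 = 23.
Peach pays no cost for no inspection, so net payoff = 23.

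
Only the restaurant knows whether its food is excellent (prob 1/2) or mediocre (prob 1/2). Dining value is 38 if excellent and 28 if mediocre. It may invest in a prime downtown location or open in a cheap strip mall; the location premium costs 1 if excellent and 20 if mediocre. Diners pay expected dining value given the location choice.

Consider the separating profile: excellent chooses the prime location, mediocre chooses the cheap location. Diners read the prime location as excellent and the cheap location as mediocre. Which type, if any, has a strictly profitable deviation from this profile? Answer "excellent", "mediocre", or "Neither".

The prime location pays 38; the cheap location pays 28.
excellent: assigned the prime location, nets 38 − 1 = 37; deviating to the cheap location nets 28.
mediocre: assigned the cheap location, nets 28; deviating to the prime location nets 38 − 20 = 18.
Both types strictly prefer their assigned action; no profitable deviation.

Neither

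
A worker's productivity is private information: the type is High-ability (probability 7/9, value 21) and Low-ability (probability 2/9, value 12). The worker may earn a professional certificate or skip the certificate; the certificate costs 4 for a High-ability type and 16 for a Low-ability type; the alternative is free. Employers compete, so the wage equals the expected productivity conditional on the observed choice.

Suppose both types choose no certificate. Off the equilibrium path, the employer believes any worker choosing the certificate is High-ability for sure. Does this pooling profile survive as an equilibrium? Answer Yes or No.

On path, the employer holds the prior and pays 7/9·21 + 2/9·12 = 19. Off path (the certificate), believing High-ability, it pays 21.
High-ability: no certificate nets 19; the certificate nets 21 − 4 = 17. High-ability stays.
Low-ability: no certificate nets 19; the certificate nets 21 − 16 = 5. Low-ability stays.
No type deviates, so pooling is sustained.

Yes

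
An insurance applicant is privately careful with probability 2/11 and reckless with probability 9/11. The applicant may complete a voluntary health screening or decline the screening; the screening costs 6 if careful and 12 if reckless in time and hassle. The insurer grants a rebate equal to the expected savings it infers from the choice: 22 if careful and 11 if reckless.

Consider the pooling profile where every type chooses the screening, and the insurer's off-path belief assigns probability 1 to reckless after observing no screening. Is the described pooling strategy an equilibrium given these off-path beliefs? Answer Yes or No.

On path, the insurer holds the prior and pays 2/11·22 + 9/11·11 = 13. Off path (no screening), believing reckless, it pays 11.
careful: the screening nets 13 − 6 = 7; no screening nets 11. careful would deviate.
reckless: the screening nets 13 − 12 = 1; no screening nets 11. reckless would deviate.
A type deviates, so pooling fails.

No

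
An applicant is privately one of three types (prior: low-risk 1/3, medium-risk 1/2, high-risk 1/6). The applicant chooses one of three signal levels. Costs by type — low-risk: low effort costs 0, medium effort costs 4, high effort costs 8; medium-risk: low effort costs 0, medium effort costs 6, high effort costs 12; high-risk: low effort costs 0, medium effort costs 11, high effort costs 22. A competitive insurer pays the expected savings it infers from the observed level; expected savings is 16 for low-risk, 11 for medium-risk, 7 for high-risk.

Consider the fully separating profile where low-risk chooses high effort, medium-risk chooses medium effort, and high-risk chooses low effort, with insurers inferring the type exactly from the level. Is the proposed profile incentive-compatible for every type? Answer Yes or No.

Separating rebates: high effort → 16, medium effort → 11, low effort → 7.
low-risk (assigned high effort): low effort: 7 − 0 = 7; medium effort: 11 − 4 = 7; high effort: 16 − 8 = 8. low-risk stays.
medium-risk (assigned medium effort): low effort: 7 − 0 = 7; medium effort: 11 − 6 = 5; high effort: 16 − 12 = 4. medium-risk prefers low effort.
high-risk (assigned low effort): low effort: 7 − 0 = 7; medium effort: 11 − 11 = 0; high effort: 16 − 22 = -6. high-risk stays.
At least one type deviates; the separating profile fails.

No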